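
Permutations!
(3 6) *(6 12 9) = (3 12 9 6) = [0, 1, 2, 12, 4, 5, 3, 7, 8, 6, 10, 11, 9]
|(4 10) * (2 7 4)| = 4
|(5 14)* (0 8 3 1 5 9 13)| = 8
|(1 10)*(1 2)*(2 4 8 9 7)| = 7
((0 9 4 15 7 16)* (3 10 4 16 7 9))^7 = ((0 3 10 4 15 9 16))^7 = (16)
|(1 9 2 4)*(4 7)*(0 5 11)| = 15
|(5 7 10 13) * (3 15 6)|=12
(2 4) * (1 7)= [0, 7, 4, 3, 2, 5, 6, 1]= (1 7)(2 4)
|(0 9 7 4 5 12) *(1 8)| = |(0 9 7 4 5 12)(1 8)| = 6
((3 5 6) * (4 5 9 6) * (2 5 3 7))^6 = (2 7 6 9 3 4 5)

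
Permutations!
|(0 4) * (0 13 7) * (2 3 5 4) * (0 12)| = 8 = |(0 2 3 5 4 13 7 12)|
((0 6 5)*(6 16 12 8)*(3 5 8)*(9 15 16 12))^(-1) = (0 5 3 12)(6 8)(9 16 15) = ((0 12 3 5)(6 8)(9 15 16))^(-1)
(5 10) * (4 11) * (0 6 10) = (0 6 10 5)(4 11) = [6, 1, 2, 3, 11, 0, 10, 7, 8, 9, 5, 4]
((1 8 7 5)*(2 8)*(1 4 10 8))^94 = (4 5 7 8 10)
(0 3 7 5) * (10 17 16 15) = (0 3 7 5)(10 17 16 15) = [3, 1, 2, 7, 4, 0, 6, 5, 8, 9, 17, 11, 12, 13, 14, 10, 15, 16]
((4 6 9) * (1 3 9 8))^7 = ((1 3 9 4 6 8))^7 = (1 3 9 4 6 8)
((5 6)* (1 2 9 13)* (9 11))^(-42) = ((1 2 11 9 13)(5 6))^(-42) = (1 9 2 13 11)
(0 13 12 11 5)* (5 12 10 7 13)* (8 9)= (0 5)(7 13 10)(8 9)(11 12)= [5, 1, 2, 3, 4, 0, 6, 13, 9, 8, 7, 12, 11, 10]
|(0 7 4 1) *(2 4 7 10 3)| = 6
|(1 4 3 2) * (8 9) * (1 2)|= 6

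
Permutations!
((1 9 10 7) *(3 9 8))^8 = ((1 8 3 9 10 7))^8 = (1 3 10)(7 8 9)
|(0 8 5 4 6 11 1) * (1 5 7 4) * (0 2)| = 9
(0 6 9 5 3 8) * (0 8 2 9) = (0 6)(2 9 5 3) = [6, 1, 9, 2, 4, 3, 0, 7, 8, 5]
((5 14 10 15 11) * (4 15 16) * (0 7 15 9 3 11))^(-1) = ((0 7 15)(3 11 5 14 10 16 4 9))^(-1) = (0 15 7)(3 9 4 16 10 14 5 11)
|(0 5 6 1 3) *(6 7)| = 6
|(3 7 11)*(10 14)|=|(3 7 11)(10 14)|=6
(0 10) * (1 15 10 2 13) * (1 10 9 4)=[2, 15, 13, 3, 1, 5, 6, 7, 8, 4, 0, 11, 12, 10, 14, 9]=(0 2 13 10)(1 15 9 4)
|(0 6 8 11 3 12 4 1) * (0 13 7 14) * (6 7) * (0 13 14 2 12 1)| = 35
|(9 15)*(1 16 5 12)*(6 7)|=4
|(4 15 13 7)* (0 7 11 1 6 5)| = 9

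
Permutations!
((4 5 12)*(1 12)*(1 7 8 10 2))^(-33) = (1 2 10 8 7 5 4 12) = ((1 12 4 5 7 8 10 2))^(-33)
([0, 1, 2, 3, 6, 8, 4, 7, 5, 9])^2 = (9)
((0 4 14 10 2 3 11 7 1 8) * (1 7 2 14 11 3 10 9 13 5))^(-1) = ((0 4 11 2 10 14 9 13 5 1 8))^(-1) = (0 8 1 5 13 9 14 10 2 11 4)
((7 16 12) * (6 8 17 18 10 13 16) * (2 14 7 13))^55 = ((2 14 7 6 8 17 18 10)(12 13 16))^55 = (2 10 18 17 8 6 7 14)(12 13 16)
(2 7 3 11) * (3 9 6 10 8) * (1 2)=(1 2 7 9 6 10 8 3 11)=[0, 2, 7, 11, 4, 5, 10, 9, 3, 6, 8, 1]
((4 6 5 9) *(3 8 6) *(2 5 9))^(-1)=((2 5)(3 8 6 9 4))^(-1)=(2 5)(3 4 9 6 8)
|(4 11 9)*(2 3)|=|(2 3)(4 11 9)|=6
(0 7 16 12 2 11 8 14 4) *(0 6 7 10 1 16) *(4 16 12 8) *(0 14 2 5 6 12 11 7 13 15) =(0 10 1 11 4 12 5 6 13 15)(2 7 14 16 8) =[10, 11, 7, 3, 12, 6, 13, 14, 2, 9, 1, 4, 5, 15, 16, 0, 8]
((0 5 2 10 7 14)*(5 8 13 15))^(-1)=(0 14 7 10 2 5 15 13 8)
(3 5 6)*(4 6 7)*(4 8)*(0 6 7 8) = (0 6 3 5 8 4 7) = [6, 1, 2, 5, 7, 8, 3, 0, 4]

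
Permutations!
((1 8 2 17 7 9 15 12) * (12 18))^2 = ((1 8 2 17 7 9 15 18 12))^2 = (1 2 7 15 12 8 17 9 18)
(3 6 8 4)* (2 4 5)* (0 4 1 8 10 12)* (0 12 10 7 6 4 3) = (12)(0 3 4)(1 8 5 2)(6 7) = [3, 8, 1, 4, 0, 2, 7, 6, 5, 9, 10, 11, 12]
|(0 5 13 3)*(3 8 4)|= 6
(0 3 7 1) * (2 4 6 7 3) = [2, 0, 4, 3, 6, 5, 7, 1] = (0 2 4 6 7 1)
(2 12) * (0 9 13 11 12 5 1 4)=(0 9 13 11 12 2 5 1 4)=[9, 4, 5, 3, 0, 1, 6, 7, 8, 13, 10, 12, 2, 11]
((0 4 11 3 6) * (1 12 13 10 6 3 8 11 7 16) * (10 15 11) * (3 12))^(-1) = ((0 4 7 16 1 3 12 13 15 11 8 10 6))^(-1) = (0 6 10 8 11 15 13 12 3 1 16 7 4)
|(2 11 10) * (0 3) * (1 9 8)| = 6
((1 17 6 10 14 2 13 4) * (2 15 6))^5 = ((1 17 2 13 4)(6 10 14 15))^5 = (17)(6 10 14 15)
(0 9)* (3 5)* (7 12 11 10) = (0 9)(3 5)(7 12 11 10) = [9, 1, 2, 5, 4, 3, 6, 12, 8, 0, 7, 10, 11]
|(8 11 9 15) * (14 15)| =|(8 11 9 14 15)| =5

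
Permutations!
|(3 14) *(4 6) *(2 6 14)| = |(2 6 4 14 3)| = 5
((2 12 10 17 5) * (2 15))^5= ((2 12 10 17 5 15))^5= (2 15 5 17 10 12)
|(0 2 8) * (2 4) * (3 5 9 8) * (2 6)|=|(0 4 6 2 3 5 9 8)|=8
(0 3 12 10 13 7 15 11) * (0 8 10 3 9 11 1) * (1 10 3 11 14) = (0 9 14 1)(3 12 11 8)(7 15 10 13) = [9, 0, 2, 12, 4, 5, 6, 15, 3, 14, 13, 8, 11, 7, 1, 10]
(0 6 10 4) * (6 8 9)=[8, 1, 2, 3, 0, 5, 10, 7, 9, 6, 4]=(0 8 9 6 10 4)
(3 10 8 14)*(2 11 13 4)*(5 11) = (2 5 11 13 4)(3 10 8 14) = [0, 1, 5, 10, 2, 11, 6, 7, 14, 9, 8, 13, 12, 4, 3]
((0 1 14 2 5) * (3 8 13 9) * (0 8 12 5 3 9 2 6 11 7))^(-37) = (0 7 11 6 14 1)(2 13 8 5 12 3)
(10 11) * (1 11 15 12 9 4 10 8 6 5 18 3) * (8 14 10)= (1 11 14 10 15 12 9 4 8 6 5 18 3)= [0, 11, 2, 1, 8, 18, 5, 7, 6, 4, 15, 14, 9, 13, 10, 12, 16, 17, 3]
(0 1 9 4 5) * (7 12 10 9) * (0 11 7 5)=(0 1 5 11 7 12 10 9 4)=[1, 5, 2, 3, 0, 11, 6, 12, 8, 4, 9, 7, 10]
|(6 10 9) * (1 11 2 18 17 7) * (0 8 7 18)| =6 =|(0 8 7 1 11 2)(6 10 9)(17 18)|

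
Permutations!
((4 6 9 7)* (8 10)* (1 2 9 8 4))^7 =(1 7 9 2)(4 10 8 6)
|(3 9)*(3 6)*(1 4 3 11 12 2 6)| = |(1 4 3 9)(2 6 11 12)| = 4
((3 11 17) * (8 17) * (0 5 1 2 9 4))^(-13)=((0 5 1 2 9 4)(3 11 8 17))^(-13)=(0 4 9 2 1 5)(3 17 8 11)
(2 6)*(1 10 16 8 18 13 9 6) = (1 10 16 8 18 13 9 6 2) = [0, 10, 1, 3, 4, 5, 2, 7, 18, 6, 16, 11, 12, 9, 14, 15, 8, 17, 13]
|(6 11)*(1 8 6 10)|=5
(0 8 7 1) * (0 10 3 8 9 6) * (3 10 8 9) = (10)(0 3 9 6)(1 8 7) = [3, 8, 2, 9, 4, 5, 0, 1, 7, 6, 10]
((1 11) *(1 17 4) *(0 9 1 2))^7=(17)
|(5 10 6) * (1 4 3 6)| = 6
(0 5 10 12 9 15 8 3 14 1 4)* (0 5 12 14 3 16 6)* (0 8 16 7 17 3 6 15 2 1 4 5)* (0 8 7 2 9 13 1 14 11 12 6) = [6, 5, 14, 0, 8, 10, 7, 17, 2, 9, 11, 12, 13, 1, 4, 16, 15, 3] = (0 6 7 17 3)(1 5 10 11 12 13)(2 14 4 8)(15 16)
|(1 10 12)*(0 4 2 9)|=12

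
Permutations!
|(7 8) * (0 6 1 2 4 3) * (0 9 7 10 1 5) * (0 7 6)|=|(1 2 4 3 9 6 5 7 8 10)|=10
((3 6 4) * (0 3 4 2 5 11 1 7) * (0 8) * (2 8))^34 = (0 6)(1 11 5 2 7)(3 8)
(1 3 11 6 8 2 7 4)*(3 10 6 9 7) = (1 10 6 8 2 3 11 9 7 4) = [0, 10, 3, 11, 1, 5, 8, 4, 2, 7, 6, 9]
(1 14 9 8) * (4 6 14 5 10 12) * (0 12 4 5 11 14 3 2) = (0 12 5 10 4 6 3 2)(1 11 14 9 8) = [12, 11, 0, 2, 6, 10, 3, 7, 1, 8, 4, 14, 5, 13, 9]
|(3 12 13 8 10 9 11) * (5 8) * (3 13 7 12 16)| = 6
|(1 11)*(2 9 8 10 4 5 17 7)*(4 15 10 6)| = 8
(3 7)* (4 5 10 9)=(3 7)(4 5 10 9)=[0, 1, 2, 7, 5, 10, 6, 3, 8, 4, 9]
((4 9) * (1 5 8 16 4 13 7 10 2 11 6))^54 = (1 13)(2 16)(4 11)(5 7)(6 9)(8 10)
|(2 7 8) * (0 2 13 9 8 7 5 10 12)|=15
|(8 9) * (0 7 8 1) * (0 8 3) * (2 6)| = 6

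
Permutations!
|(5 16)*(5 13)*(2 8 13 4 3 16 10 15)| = 6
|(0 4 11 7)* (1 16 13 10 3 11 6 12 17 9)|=13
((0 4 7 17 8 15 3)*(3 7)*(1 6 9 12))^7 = (0 4 3)(1 12 9 6)(7 15 8 17)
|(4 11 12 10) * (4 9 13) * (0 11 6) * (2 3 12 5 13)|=30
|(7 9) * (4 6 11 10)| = 4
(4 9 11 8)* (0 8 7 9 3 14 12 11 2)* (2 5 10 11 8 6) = [6, 1, 0, 14, 3, 10, 2, 9, 4, 5, 11, 7, 8, 13, 12] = (0 6 2)(3 14 12 8 4)(5 10 11 7 9)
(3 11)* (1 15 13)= (1 15 13)(3 11)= [0, 15, 2, 11, 4, 5, 6, 7, 8, 9, 10, 3, 12, 1, 14, 13]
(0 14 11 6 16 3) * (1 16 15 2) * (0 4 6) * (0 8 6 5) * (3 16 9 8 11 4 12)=(16)(0 14 4 5)(1 9 8 6 15 2)(3 12)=[14, 9, 1, 12, 5, 0, 15, 7, 6, 8, 10, 11, 3, 13, 4, 2, 16]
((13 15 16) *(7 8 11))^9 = (16)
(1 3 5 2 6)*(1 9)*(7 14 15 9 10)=(1 3 5 2 6 10 7 14 15 9)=[0, 3, 6, 5, 4, 2, 10, 14, 8, 1, 7, 11, 12, 13, 15, 9]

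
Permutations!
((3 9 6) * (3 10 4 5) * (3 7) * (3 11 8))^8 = ((3 9 6 10 4 5 7 11 8))^8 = (3 8 11 7 5 4 10 6 9)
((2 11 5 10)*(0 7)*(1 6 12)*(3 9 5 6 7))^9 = (0 1 6 2 5 3 7 12 11 10 9)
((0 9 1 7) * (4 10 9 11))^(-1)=(0 7 1 9 10 4 11)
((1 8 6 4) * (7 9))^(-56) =(9)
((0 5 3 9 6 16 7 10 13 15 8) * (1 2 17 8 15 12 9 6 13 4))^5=((0 5 3 6 16 7 10 4 1 2 17 8)(9 13 12))^5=(0 7 17 6 1 5 10 8 16 2 3 4)(9 12 13)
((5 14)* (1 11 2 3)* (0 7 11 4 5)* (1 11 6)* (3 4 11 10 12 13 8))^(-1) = ((0 7 6 1 11 2 4 5 14)(3 10 12 13 8))^(-1) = (0 14 5 4 2 11 1 6 7)(3 8 13 12 10)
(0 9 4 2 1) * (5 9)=[5, 0, 1, 3, 2, 9, 6, 7, 8, 4]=(0 5 9 4 2 1)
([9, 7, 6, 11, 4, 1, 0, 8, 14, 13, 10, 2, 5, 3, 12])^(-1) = (0 6 2 11 3 13 9)(1 5 12 14 8 7)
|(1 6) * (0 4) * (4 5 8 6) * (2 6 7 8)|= |(0 5 2 6 1 4)(7 8)|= 6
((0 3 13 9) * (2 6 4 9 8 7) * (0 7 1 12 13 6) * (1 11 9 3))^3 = ((0 1 12 13 8 11 9 7 2)(3 6 4))^3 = (0 13 9)(1 8 7)(2 12 11)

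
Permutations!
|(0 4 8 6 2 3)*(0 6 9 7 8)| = 6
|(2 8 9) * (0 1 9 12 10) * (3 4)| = 14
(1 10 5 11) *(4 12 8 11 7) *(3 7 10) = (1 3 7 4 12 8 11)(5 10) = [0, 3, 2, 7, 12, 10, 6, 4, 11, 9, 5, 1, 8]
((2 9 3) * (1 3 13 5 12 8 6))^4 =((1 3 2 9 13 5 12 8 6))^4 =(1 13 6 9 8 2 12 3 5)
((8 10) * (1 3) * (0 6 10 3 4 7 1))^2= (0 10 3 6 8)(1 7 4)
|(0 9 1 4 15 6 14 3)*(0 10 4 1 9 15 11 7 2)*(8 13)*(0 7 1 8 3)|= |(0 15 6 14)(1 8 13 3 10 4 11)(2 7)|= 28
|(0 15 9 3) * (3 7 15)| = |(0 3)(7 15 9)| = 6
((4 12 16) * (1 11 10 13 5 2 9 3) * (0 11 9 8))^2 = (0 10 5 8 11 13 2)(1 3 9)(4 16 12)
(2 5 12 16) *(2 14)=(2 5 12 16 14)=[0, 1, 5, 3, 4, 12, 6, 7, 8, 9, 10, 11, 16, 13, 2, 15, 14]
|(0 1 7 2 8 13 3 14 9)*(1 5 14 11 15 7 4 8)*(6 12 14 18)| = |(0 5 18 6 12 14 9)(1 4 8 13 3 11 15 7 2)| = 63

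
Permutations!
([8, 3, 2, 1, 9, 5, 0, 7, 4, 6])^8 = (0 9 8 6 4)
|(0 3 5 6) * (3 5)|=|(0 5 6)|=3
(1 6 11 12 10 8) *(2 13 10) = [0, 6, 13, 3, 4, 5, 11, 7, 1, 9, 8, 12, 2, 10] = (1 6 11 12 2 13 10 8)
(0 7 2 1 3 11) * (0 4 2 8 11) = (0 7 8 11 4 2 1 3) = [7, 3, 1, 0, 2, 5, 6, 8, 11, 9, 10, 4]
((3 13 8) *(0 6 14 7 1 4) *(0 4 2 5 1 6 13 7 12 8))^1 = (0 13)(1 2 5)(3 7 6 14 12 8)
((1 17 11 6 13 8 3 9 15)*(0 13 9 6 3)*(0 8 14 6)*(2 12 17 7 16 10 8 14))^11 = (0 17 13 11 2 3 12)(1 16 8 6 15 7 10 14 9)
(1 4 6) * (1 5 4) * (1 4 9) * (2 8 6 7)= (1 4 7 2 8 6 5 9)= [0, 4, 8, 3, 7, 9, 5, 2, 6, 1]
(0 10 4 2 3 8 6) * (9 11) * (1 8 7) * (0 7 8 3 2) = [10, 3, 2, 8, 0, 5, 7, 1, 6, 11, 4, 9] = (0 10 4)(1 3 8 6 7)(9 11)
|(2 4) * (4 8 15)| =|(2 8 15 4)| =4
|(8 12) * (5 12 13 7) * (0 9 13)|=|(0 9 13 7 5 12 8)|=7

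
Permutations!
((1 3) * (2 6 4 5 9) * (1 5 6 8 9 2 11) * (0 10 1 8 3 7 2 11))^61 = ((0 10 1 7 2 3 5 11 8 9)(4 6))^61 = (0 10 1 7 2 3 5 11 8 9)(4 6)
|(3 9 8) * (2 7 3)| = 5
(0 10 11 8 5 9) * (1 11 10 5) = (0 5 9)(1 11 8) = [5, 11, 2, 3, 4, 9, 6, 7, 1, 0, 10, 8]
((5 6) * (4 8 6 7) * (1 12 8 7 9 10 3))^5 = (1 9 8 3 5 12 10 6)(4 7)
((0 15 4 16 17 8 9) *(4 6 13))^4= ((0 15 6 13 4 16 17 8 9))^4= (0 4 9 13 8 6 17 15 16)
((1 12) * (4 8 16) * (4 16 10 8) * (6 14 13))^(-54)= ((16)(1 12)(6 14 13)(8 10))^(-54)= (16)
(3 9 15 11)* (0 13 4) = (0 13 4)(3 9 15 11) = [13, 1, 2, 9, 0, 5, 6, 7, 8, 15, 10, 3, 12, 4, 14, 11]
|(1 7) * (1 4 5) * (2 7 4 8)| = |(1 4 5)(2 7 8)| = 3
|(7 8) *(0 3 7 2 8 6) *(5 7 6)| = 6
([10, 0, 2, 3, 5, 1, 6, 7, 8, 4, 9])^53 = (0 1 5 4 9 10)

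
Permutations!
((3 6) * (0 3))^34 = (0 3 6)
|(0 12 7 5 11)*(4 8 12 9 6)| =|(0 9 6 4 8 12 7 5 11)| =9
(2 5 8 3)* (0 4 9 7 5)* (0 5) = (0 4 9 7)(2 5 8 3) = [4, 1, 5, 2, 9, 8, 6, 0, 3, 7]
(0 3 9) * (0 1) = (0 3 9 1) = [3, 0, 2, 9, 4, 5, 6, 7, 8, 1]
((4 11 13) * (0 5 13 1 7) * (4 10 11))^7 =((0 5 13 10 11 1 7))^7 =(13)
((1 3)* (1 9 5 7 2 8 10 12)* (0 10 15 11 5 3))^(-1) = ((0 10 12 1)(2 8 15 11 5 7)(3 9))^(-1) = (0 1 12 10)(2 7 5 11 15 8)(3 9)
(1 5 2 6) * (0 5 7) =(0 5 2 6 1 7) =[5, 7, 6, 3, 4, 2, 1, 0]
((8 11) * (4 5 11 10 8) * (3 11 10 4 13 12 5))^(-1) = ((3 11 13 12 5 10 8 4))^(-1) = (3 4 8 10 5 12 13 11)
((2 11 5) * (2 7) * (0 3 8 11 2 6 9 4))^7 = ((0 3 8 11 5 7 6 9 4))^7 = (0 9 7 11 3 4 6 5 8)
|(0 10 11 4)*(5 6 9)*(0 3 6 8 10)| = |(3 6 9 5 8 10 11 4)| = 8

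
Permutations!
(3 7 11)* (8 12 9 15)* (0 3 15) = [3, 1, 2, 7, 4, 5, 6, 11, 12, 0, 10, 15, 9, 13, 14, 8] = (0 3 7 11 15 8 12 9)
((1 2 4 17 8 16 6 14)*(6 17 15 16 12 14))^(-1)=((1 2 4 15 16 17 8 12 14))^(-1)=(1 14 12 8 17 16 15 4 2)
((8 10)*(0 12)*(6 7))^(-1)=(0 12)(6 7)(8 10)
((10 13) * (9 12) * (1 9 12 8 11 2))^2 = ((1 9 8 11 2)(10 13))^2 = (13)(1 8 2 9 11)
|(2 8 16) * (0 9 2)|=|(0 9 2 8 16)|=5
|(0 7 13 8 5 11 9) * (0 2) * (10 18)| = 8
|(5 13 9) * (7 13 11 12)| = 6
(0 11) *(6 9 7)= (0 11)(6 9 7)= [11, 1, 2, 3, 4, 5, 9, 6, 8, 7, 10, 0]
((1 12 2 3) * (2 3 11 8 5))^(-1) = (1 3 12)(2 5 8 11)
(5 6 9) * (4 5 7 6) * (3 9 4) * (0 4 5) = (0 4)(3 9 7 6 5) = [4, 1, 2, 9, 0, 3, 5, 6, 8, 7]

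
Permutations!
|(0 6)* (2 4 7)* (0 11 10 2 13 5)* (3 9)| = 18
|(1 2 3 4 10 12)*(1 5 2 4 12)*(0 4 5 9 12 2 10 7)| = |(0 4 7)(1 5 10)(2 3)(9 12)| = 6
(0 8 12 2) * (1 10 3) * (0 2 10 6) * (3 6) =(0 8 12 10 6)(1 3) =[8, 3, 2, 1, 4, 5, 0, 7, 12, 9, 6, 11, 10]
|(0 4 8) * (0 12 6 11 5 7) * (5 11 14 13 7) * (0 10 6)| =20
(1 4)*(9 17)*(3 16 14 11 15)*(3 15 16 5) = (1 4)(3 5)(9 17)(11 16 14) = [0, 4, 2, 5, 1, 3, 6, 7, 8, 17, 10, 16, 12, 13, 11, 15, 14, 9]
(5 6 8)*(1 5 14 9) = (1 5 6 8 14 9) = [0, 5, 2, 3, 4, 6, 8, 7, 14, 1, 10, 11, 12, 13, 9]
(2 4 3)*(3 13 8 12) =(2 4 13 8 12 3) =[0, 1, 4, 2, 13, 5, 6, 7, 12, 9, 10, 11, 3, 8]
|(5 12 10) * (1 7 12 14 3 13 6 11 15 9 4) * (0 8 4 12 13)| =15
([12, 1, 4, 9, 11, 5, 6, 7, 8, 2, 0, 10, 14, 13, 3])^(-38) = [11, 1, 3, 12, 9, 5, 6, 7, 8, 14, 4, 2, 10, 13, 0]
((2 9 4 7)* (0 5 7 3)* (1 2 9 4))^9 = (0 5 7 9 1 2 4 3)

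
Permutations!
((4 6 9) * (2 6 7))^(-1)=((2 6 9 4 7))^(-1)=(2 7 4 9 6)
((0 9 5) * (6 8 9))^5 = (9)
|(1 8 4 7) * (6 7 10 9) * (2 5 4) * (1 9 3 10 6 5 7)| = |(1 8 2 7 9 5 4 6)(3 10)| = 8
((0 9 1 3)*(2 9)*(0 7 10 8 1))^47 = (0 9 2)(1 7 8 3 10)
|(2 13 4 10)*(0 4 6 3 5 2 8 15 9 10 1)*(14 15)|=15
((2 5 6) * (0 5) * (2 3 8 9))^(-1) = (0 2 9 8 3 6 5)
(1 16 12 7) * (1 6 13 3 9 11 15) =(1 16 12 7 6 13 3 9 11 15) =[0, 16, 2, 9, 4, 5, 13, 6, 8, 11, 10, 15, 7, 3, 14, 1, 12]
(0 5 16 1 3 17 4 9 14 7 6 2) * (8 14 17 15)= [5, 3, 0, 15, 9, 16, 2, 6, 14, 17, 10, 11, 12, 13, 7, 8, 1, 4]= (0 5 16 1 3 15 8 14 7 6 2)(4 9 17)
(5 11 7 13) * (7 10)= (5 11 10 7 13)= [0, 1, 2, 3, 4, 11, 6, 13, 8, 9, 7, 10, 12, 5]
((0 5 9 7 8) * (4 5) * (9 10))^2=(0 5 9 8 4 10 7)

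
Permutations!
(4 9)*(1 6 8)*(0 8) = (0 8 1 6)(4 9) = [8, 6, 2, 3, 9, 5, 0, 7, 1, 4]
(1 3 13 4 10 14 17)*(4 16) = (1 3 13 16 4 10 14 17) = [0, 3, 2, 13, 10, 5, 6, 7, 8, 9, 14, 11, 12, 16, 17, 15, 4, 1]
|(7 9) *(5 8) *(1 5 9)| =|(1 5 8 9 7)| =5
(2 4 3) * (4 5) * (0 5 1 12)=[5, 12, 1, 2, 3, 4, 6, 7, 8, 9, 10, 11, 0]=(0 5 4 3 2 1 12)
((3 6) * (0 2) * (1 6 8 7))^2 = ((0 2)(1 6 3 8 7))^2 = (1 3 7 6 8)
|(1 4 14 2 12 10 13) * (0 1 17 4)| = |(0 1)(2 12 10 13 17 4 14)| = 14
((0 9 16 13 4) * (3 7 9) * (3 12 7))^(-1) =((0 12 7 9 16 13 4))^(-1) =(0 4 13 16 9 7 12)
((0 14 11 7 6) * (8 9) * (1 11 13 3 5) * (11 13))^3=((0 14 11 7 6)(1 13 3 5)(8 9))^3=(0 7 14 6 11)(1 5 3 13)(8 9)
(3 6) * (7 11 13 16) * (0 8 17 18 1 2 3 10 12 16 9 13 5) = (0 8 17 18 1 2 3 6 10 12 16 7 11 5)(9 13) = [8, 2, 3, 6, 4, 0, 10, 11, 17, 13, 12, 5, 16, 9, 14, 15, 7, 18, 1]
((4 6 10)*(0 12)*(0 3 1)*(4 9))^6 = (0 3)(1 12)(4 10)(6 9)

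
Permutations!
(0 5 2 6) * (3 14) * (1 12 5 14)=(0 14 3 1 12 5 2 6)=[14, 12, 6, 1, 4, 2, 0, 7, 8, 9, 10, 11, 5, 13, 3]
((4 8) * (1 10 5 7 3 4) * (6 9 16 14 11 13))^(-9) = (1 4 7 10 8 3 5)(6 14)(9 11)(13 16)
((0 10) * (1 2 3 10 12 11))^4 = (0 2 12 3 11 10 1)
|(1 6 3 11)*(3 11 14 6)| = |(1 3 14 6 11)| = 5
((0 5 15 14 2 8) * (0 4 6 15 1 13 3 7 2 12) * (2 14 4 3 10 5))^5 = (0 14 3 2 12 7 8)(1 13 10 5)(4 15 6)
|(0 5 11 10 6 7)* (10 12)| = 7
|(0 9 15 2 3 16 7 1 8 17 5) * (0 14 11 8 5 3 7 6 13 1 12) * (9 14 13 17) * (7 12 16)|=|(0 14 11 8 9 15 2 12)(1 5 13)(3 7 16 6 17)|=120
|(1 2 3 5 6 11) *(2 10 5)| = 10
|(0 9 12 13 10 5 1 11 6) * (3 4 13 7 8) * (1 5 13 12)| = |(0 9 1 11 6)(3 4 12 7 8)(10 13)| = 10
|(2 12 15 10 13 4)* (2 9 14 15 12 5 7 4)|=|(2 5 7 4 9 14 15 10 13)|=9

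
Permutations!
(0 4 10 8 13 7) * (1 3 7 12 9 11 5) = (0 4 10 8 13 12 9 11 5 1 3 7) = [4, 3, 2, 7, 10, 1, 6, 0, 13, 11, 8, 5, 9, 12]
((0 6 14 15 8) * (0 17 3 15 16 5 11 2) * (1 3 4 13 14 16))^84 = ((0 6 16 5 11 2)(1 3 15 8 17 4 13 14))^84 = (1 17)(3 4)(8 14)(13 15)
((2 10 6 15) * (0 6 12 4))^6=((0 6 15 2 10 12 4))^6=(0 4 12 10 2 15 6)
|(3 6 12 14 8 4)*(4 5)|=7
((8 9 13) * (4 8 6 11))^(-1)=((4 8 9 13 6 11))^(-1)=(4 11 6 13 9 8)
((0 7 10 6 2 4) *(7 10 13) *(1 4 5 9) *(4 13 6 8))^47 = (0 4 8 10)(1 5 6 13 9 2 7)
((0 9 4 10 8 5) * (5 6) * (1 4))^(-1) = ((0 9 1 4 10 8 6 5))^(-1) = (0 5 6 8 10 4 1 9)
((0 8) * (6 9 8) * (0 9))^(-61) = ((0 6)(8 9))^(-61) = (0 6)(8 9)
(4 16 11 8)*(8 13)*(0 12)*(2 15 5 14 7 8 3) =(0 12)(2 15 5 14 7 8 4 16 11 13 3) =[12, 1, 15, 2, 16, 14, 6, 8, 4, 9, 10, 13, 0, 3, 7, 5, 11]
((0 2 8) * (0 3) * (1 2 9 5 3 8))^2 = ((0 9 5 3)(1 2))^2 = (0 5)(3 9)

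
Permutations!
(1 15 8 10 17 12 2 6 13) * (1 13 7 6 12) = (1 15 8 10 17)(2 12)(6 7) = [0, 15, 12, 3, 4, 5, 7, 6, 10, 9, 17, 11, 2, 13, 14, 8, 16, 1]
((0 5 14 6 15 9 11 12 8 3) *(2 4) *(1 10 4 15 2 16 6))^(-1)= (0 3 8 12 11 9 15 2 6 16 4 10 1 14 5)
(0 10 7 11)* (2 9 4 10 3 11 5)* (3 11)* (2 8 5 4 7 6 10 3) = (0 11)(2 9 7 4 3)(5 8)(6 10) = [11, 1, 9, 2, 3, 8, 10, 4, 5, 7, 6, 0]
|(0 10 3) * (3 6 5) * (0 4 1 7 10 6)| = 8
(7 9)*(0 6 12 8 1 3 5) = [6, 3, 2, 5, 4, 0, 12, 9, 1, 7, 10, 11, 8] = (0 6 12 8 1 3 5)(7 9)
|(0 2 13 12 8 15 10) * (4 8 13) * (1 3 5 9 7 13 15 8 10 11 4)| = |(0 2 1 3 5 9 7 13 12 15 11 4 10)| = 13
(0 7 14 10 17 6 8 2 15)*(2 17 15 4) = (0 7 14 10 15)(2 4)(6 8 17) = [7, 1, 4, 3, 2, 5, 8, 14, 17, 9, 15, 11, 12, 13, 10, 0, 16, 6]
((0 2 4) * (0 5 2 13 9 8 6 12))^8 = (0 9 6)(2 5 4)(8 12 13)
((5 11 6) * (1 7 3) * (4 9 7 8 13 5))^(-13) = ((1 8 13 5 11 6 4 9 7 3))^(-13) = (1 9 11 8 7 6 13 3 4 5)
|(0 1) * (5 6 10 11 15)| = 10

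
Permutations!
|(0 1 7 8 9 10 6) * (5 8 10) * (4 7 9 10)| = 14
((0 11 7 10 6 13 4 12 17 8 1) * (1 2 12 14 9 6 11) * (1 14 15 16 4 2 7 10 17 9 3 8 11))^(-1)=((0 14 3 8 7 17 11 10 1)(2 12 9 6 13)(4 15 16))^(-1)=(0 1 10 11 17 7 8 3 14)(2 13 6 9 12)(4 16 15)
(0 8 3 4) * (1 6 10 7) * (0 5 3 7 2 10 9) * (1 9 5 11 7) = (0 8 1 6 5 3 4 11 7 9)(2 10) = [8, 6, 10, 4, 11, 3, 5, 9, 1, 0, 2, 7]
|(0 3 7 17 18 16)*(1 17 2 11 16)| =6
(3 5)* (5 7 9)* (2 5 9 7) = (9)(2 5 3) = [0, 1, 5, 2, 4, 3, 6, 7, 8, 9]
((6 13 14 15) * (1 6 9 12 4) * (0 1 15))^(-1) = (0 14 13 6 1)(4 12 9 15)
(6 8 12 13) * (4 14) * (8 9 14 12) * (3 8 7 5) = (3 8 7 5)(4 12 13 6 9 14) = [0, 1, 2, 8, 12, 3, 9, 5, 7, 14, 10, 11, 13, 6, 4]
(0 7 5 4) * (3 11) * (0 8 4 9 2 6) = (0 7 5 9 2 6)(3 11)(4 8) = [7, 1, 6, 11, 8, 9, 0, 5, 4, 2, 10, 3]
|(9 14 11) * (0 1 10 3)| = |(0 1 10 3)(9 14 11)| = 12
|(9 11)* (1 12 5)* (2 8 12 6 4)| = |(1 6 4 2 8 12 5)(9 11)| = 14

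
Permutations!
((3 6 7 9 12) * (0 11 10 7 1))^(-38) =((0 11 10 7 9 12 3 6 1))^(-38) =(0 6 12 7 11 1 3 9 10)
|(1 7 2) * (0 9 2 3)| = |(0 9 2 1 7 3)| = 6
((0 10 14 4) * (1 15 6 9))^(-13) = ((0 10 14 4)(1 15 6 9))^(-13) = (0 4 14 10)(1 9 6 15)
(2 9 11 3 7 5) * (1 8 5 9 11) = (1 8 5 2 11 3 7 9) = [0, 8, 11, 7, 4, 2, 6, 9, 5, 1, 10, 3]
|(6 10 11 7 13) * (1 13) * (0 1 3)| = 8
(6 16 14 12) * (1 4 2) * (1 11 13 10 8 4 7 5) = (1 7 5)(2 11 13 10 8 4)(6 16 14 12) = [0, 7, 11, 3, 2, 1, 16, 5, 4, 9, 8, 13, 6, 10, 12, 15, 14]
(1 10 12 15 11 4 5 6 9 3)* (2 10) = [0, 2, 10, 1, 5, 6, 9, 7, 8, 3, 12, 4, 15, 13, 14, 11] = (1 2 10 12 15 11 4 5 6 9 3)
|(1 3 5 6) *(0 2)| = 4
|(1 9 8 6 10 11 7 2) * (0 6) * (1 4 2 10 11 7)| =|(0 6 11 1 9 8)(2 4)(7 10)| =6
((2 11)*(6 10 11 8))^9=((2 8 6 10 11))^9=(2 11 10 6 8)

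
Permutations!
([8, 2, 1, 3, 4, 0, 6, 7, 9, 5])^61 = [8, 2, 1, 3, 4, 0, 6, 7, 9, 5]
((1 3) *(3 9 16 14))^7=(1 16 3 9 14)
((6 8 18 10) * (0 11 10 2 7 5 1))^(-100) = ((0 11 10 6 8 18 2 7 5 1))^(-100) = (18)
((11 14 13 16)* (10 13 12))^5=(10 12 14 11 16 13)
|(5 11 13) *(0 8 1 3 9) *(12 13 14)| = |(0 8 1 3 9)(5 11 14 12 13)| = 5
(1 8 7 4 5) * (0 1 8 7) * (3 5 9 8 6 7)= [1, 3, 2, 5, 9, 6, 7, 4, 0, 8]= (0 1 3 5 6 7 4 9 8)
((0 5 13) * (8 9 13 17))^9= (0 8)(5 9)(13 17)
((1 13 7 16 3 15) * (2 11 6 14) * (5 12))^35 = (1 15 3 16 7 13)(2 14 6 11)(5 12)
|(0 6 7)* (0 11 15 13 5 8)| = 8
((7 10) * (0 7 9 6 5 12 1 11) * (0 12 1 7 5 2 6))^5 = ((0 5 1 11 12 7 10 9)(2 6))^5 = (0 7 1 9 12 5 10 11)(2 6)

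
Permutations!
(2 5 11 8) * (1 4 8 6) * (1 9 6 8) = (1 4)(2 5 11 8)(6 9) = [0, 4, 5, 3, 1, 11, 9, 7, 2, 6, 10, 8]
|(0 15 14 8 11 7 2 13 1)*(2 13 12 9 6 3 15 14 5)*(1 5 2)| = |(0 14 8 11 7 13 5 1)(2 12 9 6 3 15)| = 24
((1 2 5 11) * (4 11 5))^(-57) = (1 11 4 2)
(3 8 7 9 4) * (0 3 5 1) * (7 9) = [3, 0, 2, 8, 5, 1, 6, 7, 9, 4] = (0 3 8 9 4 5 1)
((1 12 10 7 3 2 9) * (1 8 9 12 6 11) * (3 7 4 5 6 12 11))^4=((1 12 10 4 5 6 3 2 11)(8 9))^4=(1 5 11 4 2 10 3 12 6)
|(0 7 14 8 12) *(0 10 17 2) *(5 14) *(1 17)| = 10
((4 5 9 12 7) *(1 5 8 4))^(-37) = ((1 5 9 12 7)(4 8))^(-37) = (1 12 5 7 9)(4 8)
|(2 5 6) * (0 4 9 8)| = 12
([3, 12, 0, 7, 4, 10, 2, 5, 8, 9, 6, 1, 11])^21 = [0, 1, 2, 3, 4, 5, 6, 7, 8, 9, 10, 11, 12]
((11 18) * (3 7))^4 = (18)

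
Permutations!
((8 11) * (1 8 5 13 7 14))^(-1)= ((1 8 11 5 13 7 14))^(-1)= (1 14 7 13 5 11 8)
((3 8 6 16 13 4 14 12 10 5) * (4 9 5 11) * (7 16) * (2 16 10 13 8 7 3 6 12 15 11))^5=(2 9 10 13 7 12 3 8 6 16 5)(4 14 15 11)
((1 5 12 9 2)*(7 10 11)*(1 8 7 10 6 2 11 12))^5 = ((1 5)(2 8 7 6)(9 11 10 12))^5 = (1 5)(2 8 7 6)(9 11 10 12)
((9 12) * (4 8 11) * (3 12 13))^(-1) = (3 13 9 12)(4 11 8)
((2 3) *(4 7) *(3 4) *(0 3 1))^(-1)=((0 3 2 4 7 1))^(-1)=(0 1 7 4 2 3)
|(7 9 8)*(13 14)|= 6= |(7 9 8)(13 14)|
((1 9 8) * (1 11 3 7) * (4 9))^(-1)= (1 7 3 11 8 9 4)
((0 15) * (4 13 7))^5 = ((0 15)(4 13 7))^5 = (0 15)(4 7 13)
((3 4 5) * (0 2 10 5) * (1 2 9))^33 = ((0 9 1 2 10 5 3 4))^33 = (0 9 1 2 10 5 3 4)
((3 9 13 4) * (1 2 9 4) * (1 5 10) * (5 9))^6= (13)(1 5)(2 10)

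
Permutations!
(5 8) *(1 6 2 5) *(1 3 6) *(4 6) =(2 5 8 3 4 6) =[0, 1, 5, 4, 6, 8, 2, 7, 3]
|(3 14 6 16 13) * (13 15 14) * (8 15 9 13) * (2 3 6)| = |(2 3 8 15 14)(6 16 9 13)| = 20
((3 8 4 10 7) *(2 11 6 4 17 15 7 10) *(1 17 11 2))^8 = (1 4 6 11 8 3 7 15 17)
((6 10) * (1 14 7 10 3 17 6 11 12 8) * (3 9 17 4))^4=((1 14 7 10 11 12 8)(3 4)(6 9 17))^4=(1 11 14 12 7 8 10)(6 9 17)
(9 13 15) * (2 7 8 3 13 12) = (2 7 8 3 13 15 9 12) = [0, 1, 7, 13, 4, 5, 6, 8, 3, 12, 10, 11, 2, 15, 14, 9]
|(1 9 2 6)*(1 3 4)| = 6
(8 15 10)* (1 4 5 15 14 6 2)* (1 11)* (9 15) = (1 4 5 9 15 10 8 14 6 2 11) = [0, 4, 11, 3, 5, 9, 2, 7, 14, 15, 8, 1, 12, 13, 6, 10]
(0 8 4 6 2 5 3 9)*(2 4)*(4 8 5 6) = (0 5 3 9)(2 6 8) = [5, 1, 6, 9, 4, 3, 8, 7, 2, 0]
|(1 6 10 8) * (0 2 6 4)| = |(0 2 6 10 8 1 4)| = 7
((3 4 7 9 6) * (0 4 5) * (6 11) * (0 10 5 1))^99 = (0 9 3 4 11 1 7 6)(5 10)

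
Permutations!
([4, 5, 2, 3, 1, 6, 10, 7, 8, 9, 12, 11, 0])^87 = [5, 10, 2, 3, 6, 12, 0, 7, 8, 9, 4, 11, 1]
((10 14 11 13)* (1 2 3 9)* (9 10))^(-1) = ((1 2 3 10 14 11 13 9))^(-1) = (1 9 13 11 14 10 3 2)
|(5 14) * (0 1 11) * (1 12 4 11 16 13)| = |(0 12 4 11)(1 16 13)(5 14)| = 12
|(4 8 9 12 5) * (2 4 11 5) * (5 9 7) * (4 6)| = |(2 6 4 8 7 5 11 9 12)| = 9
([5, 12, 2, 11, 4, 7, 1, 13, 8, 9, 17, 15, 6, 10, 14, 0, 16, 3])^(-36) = [0, 1, 2, 3, 4, 5, 6, 7, 8, 9, 10, 11, 12, 13, 14, 15, 16, 17]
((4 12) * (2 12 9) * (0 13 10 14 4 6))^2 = (0 10 4 2 6 13 14 9 12)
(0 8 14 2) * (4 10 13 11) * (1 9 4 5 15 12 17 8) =[1, 9, 0, 3, 10, 15, 6, 7, 14, 4, 13, 5, 17, 11, 2, 12, 16, 8] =(0 1 9 4 10 13 11 5 15 12 17 8 14 2)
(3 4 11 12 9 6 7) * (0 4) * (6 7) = (0 4 11 12 9 7 3) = [4, 1, 2, 0, 11, 5, 6, 3, 8, 7, 10, 12, 9]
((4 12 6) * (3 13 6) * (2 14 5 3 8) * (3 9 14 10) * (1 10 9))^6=((1 10 3 13 6 4 12 8 2 9 14 5))^6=(1 12)(2 3)(4 5)(6 14)(8 10)(9 13)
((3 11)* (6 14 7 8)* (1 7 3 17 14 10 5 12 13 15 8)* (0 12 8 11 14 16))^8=((0 12 13 15 11 17 16)(1 7)(3 14)(5 8 6 10))^8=(0 12 13 15 11 17 16)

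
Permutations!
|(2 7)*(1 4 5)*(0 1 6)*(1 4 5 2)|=7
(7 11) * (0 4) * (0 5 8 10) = (0 4 5 8 10)(7 11) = [4, 1, 2, 3, 5, 8, 6, 11, 10, 9, 0, 7]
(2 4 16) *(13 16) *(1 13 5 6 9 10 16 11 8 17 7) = (1 13 11 8 17 7)(2 4 5 6 9 10 16) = [0, 13, 4, 3, 5, 6, 9, 1, 17, 10, 16, 8, 12, 11, 14, 15, 2, 7]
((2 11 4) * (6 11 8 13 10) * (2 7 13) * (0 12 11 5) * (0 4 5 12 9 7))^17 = ((0 9 7 13 10 6 12 11 5 4)(2 8))^17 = (0 11 10 9 5 6 7 4 12 13)(2 8)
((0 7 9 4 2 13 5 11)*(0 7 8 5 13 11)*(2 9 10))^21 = ((13)(0 8 5)(2 11 7 10)(4 9))^21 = (13)(2 11 7 10)(4 9)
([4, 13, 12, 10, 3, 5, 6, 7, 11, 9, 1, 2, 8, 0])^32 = [3, 0, 2, 1, 10, 5, 6, 7, 8, 9, 13, 11, 12, 4]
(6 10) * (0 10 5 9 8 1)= (0 10 6 5 9 8 1)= [10, 0, 2, 3, 4, 9, 5, 7, 1, 8, 6]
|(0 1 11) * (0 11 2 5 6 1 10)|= |(11)(0 10)(1 2 5 6)|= 4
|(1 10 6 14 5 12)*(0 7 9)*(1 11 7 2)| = 11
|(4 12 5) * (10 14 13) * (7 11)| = |(4 12 5)(7 11)(10 14 13)| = 6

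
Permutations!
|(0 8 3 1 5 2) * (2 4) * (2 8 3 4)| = 10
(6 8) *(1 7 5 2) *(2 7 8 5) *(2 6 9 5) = (1 8 9 5 7 6 2) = [0, 8, 1, 3, 4, 7, 2, 6, 9, 5]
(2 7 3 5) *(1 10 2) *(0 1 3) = (0 1 10 2 7)(3 5) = [1, 10, 7, 5, 4, 3, 6, 0, 8, 9, 2]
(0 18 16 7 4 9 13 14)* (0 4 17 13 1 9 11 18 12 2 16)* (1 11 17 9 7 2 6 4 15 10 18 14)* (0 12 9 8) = (0 9 11 14 15 10 18 12 6 4 17 13 1 7 8)(2 16) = [9, 7, 16, 3, 17, 5, 4, 8, 0, 11, 18, 14, 6, 1, 15, 10, 2, 13, 12]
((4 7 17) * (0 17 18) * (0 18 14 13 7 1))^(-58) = (18)(0 4)(1 17)(7 13 14)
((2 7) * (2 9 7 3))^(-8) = (9)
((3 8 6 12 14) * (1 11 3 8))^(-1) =(1 3 11)(6 8 14 12)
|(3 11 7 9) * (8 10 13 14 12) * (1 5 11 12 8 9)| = |(1 5 11 7)(3 12 9)(8 10 13 14)| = 12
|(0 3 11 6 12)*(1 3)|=|(0 1 3 11 6 12)|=6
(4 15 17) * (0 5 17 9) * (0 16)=(0 5 17 4 15 9 16)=[5, 1, 2, 3, 15, 17, 6, 7, 8, 16, 10, 11, 12, 13, 14, 9, 0, 4]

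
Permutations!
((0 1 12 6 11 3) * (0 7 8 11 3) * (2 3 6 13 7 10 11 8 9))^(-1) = ((0 1 12 13 7 9 2 3 10 11))^(-1) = (0 11 10 3 2 9 7 13 12 1)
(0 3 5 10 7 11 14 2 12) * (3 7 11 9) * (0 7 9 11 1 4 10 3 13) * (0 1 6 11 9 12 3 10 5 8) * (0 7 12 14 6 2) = [14, 4, 3, 8, 5, 10, 11, 9, 7, 13, 2, 6, 12, 1, 0] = (0 14)(1 4 5 10 2 3 8 7 9 13)(6 11)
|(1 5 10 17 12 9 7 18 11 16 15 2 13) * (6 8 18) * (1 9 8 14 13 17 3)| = |(1 5 10 3)(2 17 12 8 18 11 16 15)(6 14 13 9 7)| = 40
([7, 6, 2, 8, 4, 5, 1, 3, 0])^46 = [3, 1, 2, 0, 4, 5, 6, 8, 7]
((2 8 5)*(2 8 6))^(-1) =(2 6)(5 8)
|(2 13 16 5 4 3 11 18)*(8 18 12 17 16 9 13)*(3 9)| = 9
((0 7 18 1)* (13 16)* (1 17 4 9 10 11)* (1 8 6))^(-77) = ((0 7 18 17 4 9 10 11 8 6 1)(13 16))^(-77) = (18)(13 16)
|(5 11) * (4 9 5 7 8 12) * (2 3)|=|(2 3)(4 9 5 11 7 8 12)|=14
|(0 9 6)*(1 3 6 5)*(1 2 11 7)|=|(0 9 5 2 11 7 1 3 6)|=9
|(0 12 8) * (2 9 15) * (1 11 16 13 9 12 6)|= 11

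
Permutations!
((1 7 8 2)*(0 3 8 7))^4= ((0 3 8 2 1))^4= (0 1 2 8 3)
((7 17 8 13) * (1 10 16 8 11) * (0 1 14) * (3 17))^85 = ((0 1 10 16 8 13 7 3 17 11 14))^85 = (0 17 13 10 14 3 8 1 11 7 16)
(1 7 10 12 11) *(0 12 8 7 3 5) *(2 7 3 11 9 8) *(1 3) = [12, 11, 7, 5, 4, 0, 6, 10, 1, 8, 2, 3, 9] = (0 12 9 8 1 11 3 5)(2 7 10)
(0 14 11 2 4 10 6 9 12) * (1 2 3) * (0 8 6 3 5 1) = [14, 2, 4, 0, 10, 1, 9, 7, 6, 12, 3, 5, 8, 13, 11] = (0 14 11 5 1 2 4 10 3)(6 9 12 8)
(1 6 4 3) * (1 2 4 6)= (6)(2 4 3)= [0, 1, 4, 2, 3, 5, 6]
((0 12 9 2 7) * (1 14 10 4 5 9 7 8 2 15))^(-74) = ((0 12 7)(1 14 10 4 5 9 15)(2 8))^(-74) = (0 12 7)(1 4 15 10 9 14 5)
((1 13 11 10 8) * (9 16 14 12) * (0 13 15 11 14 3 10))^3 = (0 12 3 1)(8 11 14 16)(9 10 15 13)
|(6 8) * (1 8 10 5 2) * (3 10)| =|(1 8 6 3 10 5 2)| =7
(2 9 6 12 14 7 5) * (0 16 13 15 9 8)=(0 16 13 15 9 6 12 14 7 5 2 8)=[16, 1, 8, 3, 4, 2, 12, 5, 0, 6, 10, 11, 14, 15, 7, 9, 13]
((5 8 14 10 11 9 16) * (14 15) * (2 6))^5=((2 6)(5 8 15 14 10 11 9 16))^5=(2 6)(5 11 15 16 10 8 9 14)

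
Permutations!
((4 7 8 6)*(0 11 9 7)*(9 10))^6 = ((0 11 10 9 7 8 6 4))^6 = (0 6 7 10)(4 8 9 11)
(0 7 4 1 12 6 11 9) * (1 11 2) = (0 7 4 11 9)(1 12 6 2) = [7, 12, 1, 3, 11, 5, 2, 4, 8, 0, 10, 9, 6]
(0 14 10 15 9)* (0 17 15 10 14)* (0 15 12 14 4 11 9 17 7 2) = [15, 1, 0, 3, 11, 5, 6, 2, 8, 7, 10, 9, 14, 13, 4, 17, 16, 12] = (0 15 17 12 14 4 11 9 7 2)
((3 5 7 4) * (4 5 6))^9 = (5 7)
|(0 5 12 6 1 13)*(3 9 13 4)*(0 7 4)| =|(0 5 12 6 1)(3 9 13 7 4)| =5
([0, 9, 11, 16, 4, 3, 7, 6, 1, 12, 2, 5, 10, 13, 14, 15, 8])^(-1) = [0, 8, 10, 5, 4, 11, 7, 6, 16, 1, 12, 2, 9, 13, 14, 15, 3]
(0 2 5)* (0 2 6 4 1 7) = [6, 7, 5, 3, 1, 2, 4, 0] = (0 6 4 1 7)(2 5)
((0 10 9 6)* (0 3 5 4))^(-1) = (0 4 5 3 6 9 10)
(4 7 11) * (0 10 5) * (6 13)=(0 10 5)(4 7 11)(6 13)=[10, 1, 2, 3, 7, 0, 13, 11, 8, 9, 5, 4, 12, 6]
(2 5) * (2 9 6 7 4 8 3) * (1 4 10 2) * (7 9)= (1 4 8 3)(2 5 7 10)(6 9)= [0, 4, 5, 1, 8, 7, 9, 10, 3, 6, 2]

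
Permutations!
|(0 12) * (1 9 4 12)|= 5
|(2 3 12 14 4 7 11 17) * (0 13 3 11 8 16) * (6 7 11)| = |(0 13 3 12 14 4 11 17 2 6 7 8 16)| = 13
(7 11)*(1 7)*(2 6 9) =(1 7 11)(2 6 9) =[0, 7, 6, 3, 4, 5, 9, 11, 8, 2, 10, 1]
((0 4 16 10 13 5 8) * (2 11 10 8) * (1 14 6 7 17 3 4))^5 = ((0 1 14 6 7 17 3 4 16 8)(2 11 10 13 5))^5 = (0 17)(1 3)(4 14)(6 16)(7 8)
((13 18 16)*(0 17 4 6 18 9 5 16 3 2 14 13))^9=(0 9 2 6)(3 4 16 13)(5 14 18 17)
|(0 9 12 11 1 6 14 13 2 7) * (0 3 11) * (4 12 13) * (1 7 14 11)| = 35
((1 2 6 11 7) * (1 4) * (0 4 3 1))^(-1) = (0 4)(1 3 7 11 6 2)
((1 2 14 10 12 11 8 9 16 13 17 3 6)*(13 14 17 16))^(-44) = (1 2 17 3 6)(8 14)(9 10)(11 16)(12 13)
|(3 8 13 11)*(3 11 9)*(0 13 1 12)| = |(0 13 9 3 8 1 12)| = 7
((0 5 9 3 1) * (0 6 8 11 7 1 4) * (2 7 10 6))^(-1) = ((0 5 9 3 4)(1 2 7)(6 8 11 10))^(-1) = (0 4 3 9 5)(1 7 2)(6 10 11 8)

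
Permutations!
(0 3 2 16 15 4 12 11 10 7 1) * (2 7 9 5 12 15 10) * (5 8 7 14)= (0 3 14 5 12 11 2 16 10 9 8 7 1)(4 15)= [3, 0, 16, 14, 15, 12, 6, 1, 7, 8, 9, 2, 11, 13, 5, 4, 10]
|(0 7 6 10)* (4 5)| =4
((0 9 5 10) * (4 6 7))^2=(0 5)(4 7 6)(9 10)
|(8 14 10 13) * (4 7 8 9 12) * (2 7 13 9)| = |(2 7 8 14 10 9 12 4 13)| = 9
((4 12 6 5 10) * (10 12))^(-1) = (4 10)(5 6 12)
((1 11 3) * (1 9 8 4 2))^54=(1 4 9 11 2 8 3)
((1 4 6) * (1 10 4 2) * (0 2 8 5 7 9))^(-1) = (0 9 7 5 8 1 2)(4 10 6)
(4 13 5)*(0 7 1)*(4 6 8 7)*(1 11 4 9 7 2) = (0 9 7 11 4 13 5 6 8 2 1) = [9, 0, 1, 3, 13, 6, 8, 11, 2, 7, 10, 4, 12, 5]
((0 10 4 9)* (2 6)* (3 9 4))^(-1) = (0 9 3 10)(2 6) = ((0 10 3 9)(2 6))^(-1)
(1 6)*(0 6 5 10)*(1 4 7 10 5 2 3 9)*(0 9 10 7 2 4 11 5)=(0 6 11 5)(1 4 2 3 10 9)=[6, 4, 3, 10, 2, 0, 11, 7, 8, 1, 9, 5]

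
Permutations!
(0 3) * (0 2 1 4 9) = (0 3 2 1 4 9) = [3, 4, 1, 2, 9, 5, 6, 7, 8, 0]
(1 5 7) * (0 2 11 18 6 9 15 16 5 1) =(0 2 11 18 6 9 15 16 5 7) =[2, 1, 11, 3, 4, 7, 9, 0, 8, 15, 10, 18, 12, 13, 14, 16, 5, 17, 6]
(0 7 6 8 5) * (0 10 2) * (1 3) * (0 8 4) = (0 7 6 4)(1 3)(2 8 5 10) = [7, 3, 8, 1, 0, 10, 4, 6, 5, 9, 2]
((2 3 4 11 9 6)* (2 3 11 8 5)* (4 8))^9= ((2 11 9 6 3 8 5))^9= (2 9 3 5 11 6 8)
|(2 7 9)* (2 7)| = 2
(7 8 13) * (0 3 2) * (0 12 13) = [3, 1, 12, 2, 4, 5, 6, 8, 0, 9, 10, 11, 13, 7] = (0 3 2 12 13 7 8)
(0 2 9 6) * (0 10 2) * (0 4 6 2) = (0 4 6 10)(2 9) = [4, 1, 9, 3, 6, 5, 10, 7, 8, 2, 0]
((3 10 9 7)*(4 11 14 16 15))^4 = (4 15 16 14 11)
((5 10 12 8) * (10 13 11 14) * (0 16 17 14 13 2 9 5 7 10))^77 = ((0 16 17 14)(2 9 5)(7 10 12 8)(11 13))^77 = (0 16 17 14)(2 5 9)(7 10 12 8)(11 13)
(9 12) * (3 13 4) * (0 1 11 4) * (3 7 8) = (0 1 11 4 7 8 3 13)(9 12) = [1, 11, 2, 13, 7, 5, 6, 8, 3, 12, 10, 4, 9, 0]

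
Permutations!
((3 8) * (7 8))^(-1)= (3 8 7)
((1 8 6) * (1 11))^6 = ((1 8 6 11))^6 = (1 6)(8 11)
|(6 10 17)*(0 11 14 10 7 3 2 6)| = 20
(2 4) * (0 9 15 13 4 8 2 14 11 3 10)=(0 9 15 13 4 14 11 3 10)(2 8)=[9, 1, 8, 10, 14, 5, 6, 7, 2, 15, 0, 3, 12, 4, 11, 13]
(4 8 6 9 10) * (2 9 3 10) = (2 9)(3 10 4 8 6) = [0, 1, 9, 10, 8, 5, 3, 7, 6, 2, 4]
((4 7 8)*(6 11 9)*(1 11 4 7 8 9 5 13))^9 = ((1 11 5 13)(4 8 7 9 6))^9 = (1 11 5 13)(4 6 9 7 8)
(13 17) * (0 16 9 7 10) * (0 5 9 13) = (0 16 13 17)(5 9 7 10) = [16, 1, 2, 3, 4, 9, 6, 10, 8, 7, 5, 11, 12, 17, 14, 15, 13, 0]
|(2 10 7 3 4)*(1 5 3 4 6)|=|(1 5 3 6)(2 10 7 4)|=4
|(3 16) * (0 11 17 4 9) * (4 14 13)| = |(0 11 17 14 13 4 9)(3 16)| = 14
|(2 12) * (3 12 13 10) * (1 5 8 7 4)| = |(1 5 8 7 4)(2 13 10 3 12)| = 5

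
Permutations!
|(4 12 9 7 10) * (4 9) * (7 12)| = 5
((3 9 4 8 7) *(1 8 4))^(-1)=((1 8 7 3 9))^(-1)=(1 9 3 7 8)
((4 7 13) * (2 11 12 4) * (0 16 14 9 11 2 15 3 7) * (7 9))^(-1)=(0 4 12 11 9 3 15 13 7 14 16)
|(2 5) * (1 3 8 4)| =|(1 3 8 4)(2 5)| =4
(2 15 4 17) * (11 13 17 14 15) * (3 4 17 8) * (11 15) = (2 15 17)(3 4 14 11 13 8) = [0, 1, 15, 4, 14, 5, 6, 7, 3, 9, 10, 13, 12, 8, 11, 17, 16, 2]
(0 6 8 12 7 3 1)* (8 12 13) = (0 6 12 7 3 1)(8 13) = [6, 0, 2, 1, 4, 5, 12, 3, 13, 9, 10, 11, 7, 8]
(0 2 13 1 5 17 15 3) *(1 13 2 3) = (0 3)(1 5 17 15) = [3, 5, 2, 0, 4, 17, 6, 7, 8, 9, 10, 11, 12, 13, 14, 1, 16, 15]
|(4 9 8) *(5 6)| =|(4 9 8)(5 6)| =6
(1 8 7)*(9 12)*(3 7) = (1 8 3 7)(9 12) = [0, 8, 2, 7, 4, 5, 6, 1, 3, 12, 10, 11, 9]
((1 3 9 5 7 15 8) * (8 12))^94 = (1 12 7 9)(3 8 15 5)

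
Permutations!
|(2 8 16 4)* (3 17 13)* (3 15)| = 4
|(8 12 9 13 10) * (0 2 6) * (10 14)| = |(0 2 6)(8 12 9 13 14 10)| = 6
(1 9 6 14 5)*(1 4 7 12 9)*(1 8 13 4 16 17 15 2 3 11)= (1 8 13 4 7 12 9 6 14 5 16 17 15 2 3 11)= [0, 8, 3, 11, 7, 16, 14, 12, 13, 6, 10, 1, 9, 4, 5, 2, 17, 15]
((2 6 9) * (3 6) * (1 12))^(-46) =(12)(2 6)(3 9)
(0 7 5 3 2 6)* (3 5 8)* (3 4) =(0 7 8 4 3 2 6) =[7, 1, 6, 2, 3, 5, 0, 8, 4]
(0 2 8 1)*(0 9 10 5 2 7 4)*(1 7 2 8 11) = (0 2 11 1 9 10 5 8 7 4) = [2, 9, 11, 3, 0, 8, 6, 4, 7, 10, 5, 1]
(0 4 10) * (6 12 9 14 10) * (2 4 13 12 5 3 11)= (0 13 12 9 14 10)(2 4 6 5 3 11)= [13, 1, 4, 11, 6, 3, 5, 7, 8, 14, 0, 2, 9, 12, 10]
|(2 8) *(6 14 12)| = 6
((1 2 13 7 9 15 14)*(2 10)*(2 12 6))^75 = (1 13)(2 14)(6 15)(7 10)(9 12)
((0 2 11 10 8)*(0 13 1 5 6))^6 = ((0 2 11 10 8 13 1 5 6))^6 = (0 1 10)(2 5 8)(6 13 11)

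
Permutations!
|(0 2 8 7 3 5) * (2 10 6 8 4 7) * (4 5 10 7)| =8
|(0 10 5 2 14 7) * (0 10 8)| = |(0 8)(2 14 7 10 5)| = 10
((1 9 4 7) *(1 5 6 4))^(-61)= (1 9)(4 6 5 7)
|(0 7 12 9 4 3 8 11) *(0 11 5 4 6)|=|(0 7 12 9 6)(3 8 5 4)|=20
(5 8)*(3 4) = (3 4)(5 8) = [0, 1, 2, 4, 3, 8, 6, 7, 5]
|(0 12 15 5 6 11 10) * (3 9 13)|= |(0 12 15 5 6 11 10)(3 9 13)|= 21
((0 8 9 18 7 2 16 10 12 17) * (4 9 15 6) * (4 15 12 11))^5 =(0 8 12 17)(2 9 10 7 4 16 18 11)(6 15)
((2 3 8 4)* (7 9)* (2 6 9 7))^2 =(2 8 6)(3 4 9)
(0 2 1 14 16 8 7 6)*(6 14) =[2, 6, 1, 3, 4, 5, 0, 14, 7, 9, 10, 11, 12, 13, 16, 15, 8] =(0 2 1 6)(7 14 16 8)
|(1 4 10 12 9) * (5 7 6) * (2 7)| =20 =|(1 4 10 12 9)(2 7 6 5)|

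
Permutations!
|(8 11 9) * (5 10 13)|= 3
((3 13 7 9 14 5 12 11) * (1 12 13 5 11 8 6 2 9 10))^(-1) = ((1 12 8 6 2 9 14 11 3 5 13 7 10))^(-1) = (1 10 7 13 5 3 11 14 9 2 6 8 12)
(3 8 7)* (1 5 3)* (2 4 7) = (1 5 3 8 2 4 7) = [0, 5, 4, 8, 7, 3, 6, 1, 2]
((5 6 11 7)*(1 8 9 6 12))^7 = (1 12 5 7 11 6 9 8)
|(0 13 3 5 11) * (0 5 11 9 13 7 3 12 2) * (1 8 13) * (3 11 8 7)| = |(0 3 8 13 12 2)(1 7 11 5 9)| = 30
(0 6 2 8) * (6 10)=(0 10 6 2 8)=[10, 1, 8, 3, 4, 5, 2, 7, 0, 9, 6]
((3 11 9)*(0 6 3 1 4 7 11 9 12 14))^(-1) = ((0 6 3 9 1 4 7 11 12 14))^(-1) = (0 14 12 11 7 4 1 9 3 6)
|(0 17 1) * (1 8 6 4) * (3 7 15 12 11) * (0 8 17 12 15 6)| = |(17)(0 12 11 3 7 6 4 1 8)| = 9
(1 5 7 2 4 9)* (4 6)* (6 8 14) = [0, 5, 8, 3, 9, 7, 4, 2, 14, 1, 10, 11, 12, 13, 6] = (1 5 7 2 8 14 6 4 9)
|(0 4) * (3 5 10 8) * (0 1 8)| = 7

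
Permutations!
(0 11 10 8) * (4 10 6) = (0 11 6 4 10 8) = [11, 1, 2, 3, 10, 5, 4, 7, 0, 9, 8, 6]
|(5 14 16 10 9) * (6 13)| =10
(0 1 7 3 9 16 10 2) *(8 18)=(0 1 7 3 9 16 10 2)(8 18)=[1, 7, 0, 9, 4, 5, 6, 3, 18, 16, 2, 11, 12, 13, 14, 15, 10, 17, 8]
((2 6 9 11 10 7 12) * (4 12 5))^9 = (12)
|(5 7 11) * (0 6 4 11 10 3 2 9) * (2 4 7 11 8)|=18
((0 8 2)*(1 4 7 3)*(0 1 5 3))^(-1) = ((0 8 2 1 4 7)(3 5))^(-1) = (0 7 4 1 2 8)(3 5)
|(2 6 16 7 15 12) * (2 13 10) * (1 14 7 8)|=|(1 14 7 15 12 13 10 2 6 16 8)|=11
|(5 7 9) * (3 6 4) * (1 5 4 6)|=|(1 5 7 9 4 3)|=6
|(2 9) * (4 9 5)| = 4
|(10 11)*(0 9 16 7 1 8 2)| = 14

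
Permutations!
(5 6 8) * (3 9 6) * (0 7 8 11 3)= [7, 1, 2, 9, 4, 0, 11, 8, 5, 6, 10, 3]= (0 7 8 5)(3 9 6 11)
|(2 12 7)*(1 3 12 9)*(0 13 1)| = 8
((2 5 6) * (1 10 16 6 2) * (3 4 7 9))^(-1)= (1 6 16 10)(2 5)(3 9 7 4)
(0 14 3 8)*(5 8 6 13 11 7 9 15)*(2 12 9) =(0 14 3 6 13 11 7 2 12 9 15 5 8) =[14, 1, 12, 6, 4, 8, 13, 2, 0, 15, 10, 7, 9, 11, 3, 5]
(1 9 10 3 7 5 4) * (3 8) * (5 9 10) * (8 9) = [0, 10, 2, 7, 1, 4, 6, 8, 3, 5, 9] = (1 10 9 5 4)(3 7 8)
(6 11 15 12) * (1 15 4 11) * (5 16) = (1 15 12 6)(4 11)(5 16) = [0, 15, 2, 3, 11, 16, 1, 7, 8, 9, 10, 4, 6, 13, 14, 12, 5]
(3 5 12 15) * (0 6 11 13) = (0 6 11 13)(3 5 12 15) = [6, 1, 2, 5, 4, 12, 11, 7, 8, 9, 10, 13, 15, 0, 14, 3]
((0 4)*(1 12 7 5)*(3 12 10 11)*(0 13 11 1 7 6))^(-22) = (0 6 12 3 11 13 4)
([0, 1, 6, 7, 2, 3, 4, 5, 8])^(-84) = (8)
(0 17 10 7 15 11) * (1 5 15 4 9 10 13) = (0 17 13 1 5 15 11)(4 9 10 7) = [17, 5, 2, 3, 9, 15, 6, 4, 8, 10, 7, 0, 12, 1, 14, 11, 16, 13]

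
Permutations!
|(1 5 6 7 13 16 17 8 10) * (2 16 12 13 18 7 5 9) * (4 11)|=14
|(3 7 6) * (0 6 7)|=3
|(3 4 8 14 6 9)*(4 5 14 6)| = |(3 5 14 4 8 6 9)| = 7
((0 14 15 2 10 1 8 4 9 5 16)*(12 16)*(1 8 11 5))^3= (0 2 4 11 16 15 8 1 12 14 10 9 5)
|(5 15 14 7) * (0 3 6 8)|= |(0 3 6 8)(5 15 14 7)|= 4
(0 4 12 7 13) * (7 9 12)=(0 4 7 13)(9 12)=[4, 1, 2, 3, 7, 5, 6, 13, 8, 12, 10, 11, 9, 0]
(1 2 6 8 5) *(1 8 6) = (1 2)(5 8) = [0, 2, 1, 3, 4, 8, 6, 7, 5]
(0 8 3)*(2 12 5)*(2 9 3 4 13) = (0 8 4 13 2 12 5 9 3) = [8, 1, 12, 0, 13, 9, 6, 7, 4, 3, 10, 11, 5, 2]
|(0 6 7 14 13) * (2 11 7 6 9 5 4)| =|(0 9 5 4 2 11 7 14 13)| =9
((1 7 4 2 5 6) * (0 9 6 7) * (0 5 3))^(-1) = (0 3 2 4 7 5 1 6 9)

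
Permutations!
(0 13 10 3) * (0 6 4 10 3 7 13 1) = (0 1)(3 6 4 10 7 13) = [1, 0, 2, 6, 10, 5, 4, 13, 8, 9, 7, 11, 12, 3]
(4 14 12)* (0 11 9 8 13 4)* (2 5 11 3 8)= [3, 1, 5, 8, 14, 11, 6, 7, 13, 2, 10, 9, 0, 4, 12]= (0 3 8 13 4 14 12)(2 5 11 9)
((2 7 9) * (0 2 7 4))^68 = (9)(0 4 2)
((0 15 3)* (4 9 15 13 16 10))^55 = (0 3 15 9 4 10 16 13)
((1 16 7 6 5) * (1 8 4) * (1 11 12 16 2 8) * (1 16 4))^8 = (16)(1 8 2)(4 12 11)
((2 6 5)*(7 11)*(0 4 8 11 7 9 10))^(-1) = ((0 4 8 11 9 10)(2 6 5))^(-1) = (0 10 9 11 8 4)(2 5 6)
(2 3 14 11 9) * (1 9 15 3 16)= (1 9 2 16)(3 14 11 15)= [0, 9, 16, 14, 4, 5, 6, 7, 8, 2, 10, 15, 12, 13, 11, 3, 1]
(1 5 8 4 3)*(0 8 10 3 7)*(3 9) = (0 8 4 7)(1 5 10 9 3) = [8, 5, 2, 1, 7, 10, 6, 0, 4, 3, 9]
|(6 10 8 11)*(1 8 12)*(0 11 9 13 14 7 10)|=24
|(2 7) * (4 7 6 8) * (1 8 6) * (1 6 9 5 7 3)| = 20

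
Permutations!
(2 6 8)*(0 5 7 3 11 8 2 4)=(0 5 7 3 11 8 4)(2 6)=[5, 1, 6, 11, 0, 7, 2, 3, 4, 9, 10, 8]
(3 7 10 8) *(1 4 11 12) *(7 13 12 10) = [0, 4, 2, 13, 11, 5, 6, 7, 3, 9, 8, 10, 1, 12] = (1 4 11 10 8 3 13 12)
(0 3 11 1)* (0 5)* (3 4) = (0 4 3 11 1 5) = [4, 5, 2, 11, 3, 0, 6, 7, 8, 9, 10, 1]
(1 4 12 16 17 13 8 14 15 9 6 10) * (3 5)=(1 4 12 16 17 13 8 14 15 9 6 10)(3 5)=[0, 4, 2, 5, 12, 3, 10, 7, 14, 6, 1, 11, 16, 8, 15, 9, 17, 13]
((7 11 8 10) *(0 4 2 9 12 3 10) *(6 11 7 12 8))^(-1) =(0 8 9 2 4)(3 12 10)(6 11)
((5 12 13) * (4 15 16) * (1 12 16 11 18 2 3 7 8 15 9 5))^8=(1 13 12)(2 3 7 8 15 11 18)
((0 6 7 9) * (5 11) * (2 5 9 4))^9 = (0 6 7 4 2 5 11 9)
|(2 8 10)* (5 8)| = 4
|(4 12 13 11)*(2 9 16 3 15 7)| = |(2 9 16 3 15 7)(4 12 13 11)| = 12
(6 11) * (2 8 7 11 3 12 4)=(2 8 7 11 6 3 12 4)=[0, 1, 8, 12, 2, 5, 3, 11, 7, 9, 10, 6, 4]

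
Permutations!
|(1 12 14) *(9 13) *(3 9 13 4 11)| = |(1 12 14)(3 9 4 11)| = 12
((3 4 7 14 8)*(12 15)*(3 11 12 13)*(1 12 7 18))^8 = (1 12 15 13 3 4 18)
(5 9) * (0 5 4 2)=(0 5 9 4 2)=[5, 1, 0, 3, 2, 9, 6, 7, 8, 4]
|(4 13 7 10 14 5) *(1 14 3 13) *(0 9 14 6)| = |(0 9 14 5 4 1 6)(3 13 7 10)| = 28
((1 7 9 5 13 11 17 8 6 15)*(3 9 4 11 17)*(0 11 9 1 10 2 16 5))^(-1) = ((0 11 3 1 7 4 9)(2 16 5 13 17 8 6 15 10))^(-1) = (0 9 4 7 1 3 11)(2 10 15 6 8 17 13 5 16)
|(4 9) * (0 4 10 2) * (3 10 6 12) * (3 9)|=15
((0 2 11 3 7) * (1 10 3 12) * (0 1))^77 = (0 2 11 12)(1 10 3 7)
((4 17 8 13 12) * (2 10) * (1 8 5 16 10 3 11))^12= (17)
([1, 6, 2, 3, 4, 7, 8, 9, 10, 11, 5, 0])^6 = (0 7 8)(1 9 10)(5 6 11)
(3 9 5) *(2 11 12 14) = (2 11 12 14)(3 9 5) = [0, 1, 11, 9, 4, 3, 6, 7, 8, 5, 10, 12, 14, 13, 2]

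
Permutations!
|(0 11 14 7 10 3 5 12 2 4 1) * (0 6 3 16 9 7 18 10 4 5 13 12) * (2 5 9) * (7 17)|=17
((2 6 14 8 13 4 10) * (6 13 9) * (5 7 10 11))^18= (2 5 13 7 4 10 11)(6 8)(9 14)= ((2 13 4 11 5 7 10)(6 14 8 9))^18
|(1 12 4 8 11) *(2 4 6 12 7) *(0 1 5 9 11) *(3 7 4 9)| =12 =|(0 1 4 8)(2 9 11 5 3 7)(6 12)|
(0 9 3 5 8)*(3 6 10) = (0 9 6 10 3 5 8) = [9, 1, 2, 5, 4, 8, 10, 7, 0, 6, 3]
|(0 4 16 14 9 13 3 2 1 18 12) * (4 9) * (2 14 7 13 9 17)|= 6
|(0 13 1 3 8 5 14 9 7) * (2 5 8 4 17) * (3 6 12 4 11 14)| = 14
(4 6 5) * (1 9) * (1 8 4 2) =(1 9 8 4 6 5 2) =[0, 9, 1, 3, 6, 2, 5, 7, 4, 8]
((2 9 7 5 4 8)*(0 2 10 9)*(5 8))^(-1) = (0 2)(4 5)(7 9 10 8)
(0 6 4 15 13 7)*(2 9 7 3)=(0 6 4 15 13 3 2 9 7)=[6, 1, 9, 2, 15, 5, 4, 0, 8, 7, 10, 11, 12, 3, 14, 13]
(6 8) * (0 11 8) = (0 11 8 6) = [11, 1, 2, 3, 4, 5, 0, 7, 6, 9, 10, 8]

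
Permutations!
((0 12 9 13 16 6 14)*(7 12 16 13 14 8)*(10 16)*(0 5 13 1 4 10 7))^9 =((0 7 12 9 14 5 13 1 4 10 16 6 8))^9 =(0 10 5 7 16 13 12 6 1 9 8 4 14)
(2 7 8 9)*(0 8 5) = (0 8 9 2 7 5) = [8, 1, 7, 3, 4, 0, 6, 5, 9, 2]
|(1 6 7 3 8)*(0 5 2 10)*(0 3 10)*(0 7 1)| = 14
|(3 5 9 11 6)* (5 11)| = 6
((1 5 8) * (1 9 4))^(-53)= ((1 5 8 9 4))^(-53)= (1 8 4 5 9)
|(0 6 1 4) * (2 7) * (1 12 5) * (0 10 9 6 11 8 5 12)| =18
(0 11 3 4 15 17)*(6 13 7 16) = [11, 1, 2, 4, 15, 5, 13, 16, 8, 9, 10, 3, 12, 7, 14, 17, 6, 0] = (0 11 3 4 15 17)(6 13 7 16)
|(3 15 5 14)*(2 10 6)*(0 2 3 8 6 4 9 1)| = 6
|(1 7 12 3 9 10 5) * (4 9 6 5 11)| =12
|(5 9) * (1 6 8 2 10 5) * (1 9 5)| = 5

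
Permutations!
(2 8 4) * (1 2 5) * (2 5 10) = [0, 5, 8, 3, 10, 1, 6, 7, 4, 9, 2] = (1 5)(2 8 4 10)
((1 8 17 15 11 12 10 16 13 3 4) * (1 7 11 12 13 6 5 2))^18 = (1 5 16 12 17)(2 6 10 15 8)(3 11 4 13 7)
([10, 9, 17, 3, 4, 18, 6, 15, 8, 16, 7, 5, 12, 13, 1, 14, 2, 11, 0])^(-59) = [9, 5, 10, 3, 4, 14, 6, 2, 8, 18, 16, 15, 12, 13, 11, 17, 0, 7, 1]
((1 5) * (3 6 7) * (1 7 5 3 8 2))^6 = ((1 3 6 5 7 8 2))^6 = (1 2 8 7 5 6 3)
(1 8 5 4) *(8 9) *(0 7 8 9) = [7, 0, 2, 3, 1, 4, 6, 8, 5, 9] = (9)(0 7 8 5 4 1)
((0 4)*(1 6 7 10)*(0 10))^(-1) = (0 7 6 1 10 4)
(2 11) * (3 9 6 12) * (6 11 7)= [0, 1, 7, 9, 4, 5, 12, 6, 8, 11, 10, 2, 3]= (2 7 6 12 3 9 11)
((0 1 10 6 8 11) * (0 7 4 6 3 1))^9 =(4 7 11 8 6)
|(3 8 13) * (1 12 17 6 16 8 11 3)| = 14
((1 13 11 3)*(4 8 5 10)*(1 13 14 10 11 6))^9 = ((1 14 10 4 8 5 11 3 13 6))^9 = (1 6 13 3 11 5 8 4 10 14)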